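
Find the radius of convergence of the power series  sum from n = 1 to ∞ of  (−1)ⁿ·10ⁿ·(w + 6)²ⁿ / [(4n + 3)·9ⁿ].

Apply the ratio test: |a_{n+1}| / |a_n| = [(4n + 3)/(4(n+1) + 3)] · 10/9, which tends to 10/9 as n → ∞.
Writing y = (w + 6)², the series in y has radius 9/10, so |w + 6| < √(9/10) and R = 3√10/10.

R = 3√10/10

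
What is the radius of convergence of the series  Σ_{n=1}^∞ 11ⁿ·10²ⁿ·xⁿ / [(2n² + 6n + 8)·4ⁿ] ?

By the ratio test, |a_{n+1}/a_n| = [(2n² + 6n + 8)/(2(n+1)² + 6(n+1) + 8)] · 11·100/4 → 275.
The series converges when 275 · |x| < 1, giving R = 1/275.

R = 1/275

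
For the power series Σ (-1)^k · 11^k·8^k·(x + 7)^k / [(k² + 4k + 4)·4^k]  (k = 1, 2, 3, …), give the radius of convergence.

Apply the ratio test: |a_{k+1}| / |a_k| = [(k² + 4k + 4)/((k+1)² + 4(k+1) + 4)] · 11·8/4, which tends to 22 as k → ∞.
Thus R = 1/(22) = 1/22.

R = 1/22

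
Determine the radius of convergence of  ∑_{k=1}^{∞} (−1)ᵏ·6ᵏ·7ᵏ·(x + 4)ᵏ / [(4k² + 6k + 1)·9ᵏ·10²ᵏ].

R = 150/7

By the ratio test, |a_{k+1}/a_k| = [(4k² + 6k + 1)/(4(k+1)² + 6(k+1) + 1)] · 6·7/(9·100) → 7/150.
Convergence for |x + 4| · 7/150 < 1, i.e. |x + 4| < 150/7. So R = 150/7.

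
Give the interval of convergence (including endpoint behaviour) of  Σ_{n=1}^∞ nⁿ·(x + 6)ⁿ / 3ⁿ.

{-6}

By the Cauchy root test, |a_n|^(1/n) = n/3 → ∞.
Since the n-th root of |a_n| is unbounded, the series converges only at x = -6; R = 0.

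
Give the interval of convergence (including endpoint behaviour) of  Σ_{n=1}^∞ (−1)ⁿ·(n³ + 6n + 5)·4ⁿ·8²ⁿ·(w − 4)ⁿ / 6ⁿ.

Ratio test: |a_{n+1}/a_n| = [((n+1)³ + 6(n+1) + 5)/(n³ + 6n + 5)] · 4·64/6 → 128/3 as n → ∞.
Convergence for |w − 4| · 128/3 < 1, i.e. |w − 4| < 3/128. So R = 3/128.
Endpoint w = 515/128: the terms have absolute value of order n³, which does not tend to 0, so the series diverges by the divergence test.
Check w = 509/128: the terms have absolute value of order n³, which does not tend to 0, so the series diverges by the divergence test.

(509/128, 515/128)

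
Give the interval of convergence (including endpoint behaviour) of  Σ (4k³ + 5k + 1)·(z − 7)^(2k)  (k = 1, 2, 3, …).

Ratio test: |a_{k+1}/a_k| = (4(k+1)³ + 5(k+1) + 1)/(4k³ + 5k + 1) → 1 as k → ∞.
Writing y = (z − 7)², the series in y has radius 1, so |z − 7| < √(1) = 1 and R = 1.
Check z = 8: the terms have absolute value of order k³, which does not tend to 0, so the series diverges by the divergence test.
At z = 6: the terms do not tend to 0, so the series diverges.

(6, 8)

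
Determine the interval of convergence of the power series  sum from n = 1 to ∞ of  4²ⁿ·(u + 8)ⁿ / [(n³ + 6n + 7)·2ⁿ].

[-65/8, -63/8]

Apply the ratio test: |a_{n+1}| / |a_n| = [(n³ + 6n + 7)/((n+1)³ + 6(n+1) + 7)] · 16/2, which tends to 8 as n → ∞.
The series converges when 8 · |u + 8| < 1, giving R = 1/8.
Endpoint u = -63/8: the terms are on the order of 1/n³, so the series converges absolutely by comparison with the p-series (p = 3 > 1).
At u = -65/8: the terms are on the order of 1/n³, so the series converges absolutely by comparison with the p-series (p = 3 > 1).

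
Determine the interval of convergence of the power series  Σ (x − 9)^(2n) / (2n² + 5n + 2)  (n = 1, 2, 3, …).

[8, 10]

Apply the ratio test: |a_{n+1}| / |a_n| = (2n² + 5n + 2)/(2(n+1)² + 5(n+1) + 2), which tends to 1 as n → ∞.
Since the exponent of (x − 9) increases by 2 each term, convergence requires |x − 9|² < 1, hence R = 1.
When x = 10, absolute convergence follows by limit comparison with Σ 1/n².
At x = 8: absolute convergence follows by limit comparison with Σ 1/n².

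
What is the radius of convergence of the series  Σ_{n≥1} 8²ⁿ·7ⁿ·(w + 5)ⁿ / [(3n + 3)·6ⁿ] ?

R = 3/224

Apply the ratio test: |a_{n+1}| / |a_n| = [(3n + 3)/(3(n+1) + 3)] · 64·7/6, which tends to 224/3 as n → ∞.
Thus R = 1/(224/3) = 3/224.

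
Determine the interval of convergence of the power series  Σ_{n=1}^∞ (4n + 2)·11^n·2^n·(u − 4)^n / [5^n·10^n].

(19/11, 69/11)

Apply the ratio test: |a_{n+1}| / |a_n| = [(4(n+1) + 2)/(4n + 2)] · 11·2/(5·10), which tends to 11/25 as n → ∞.
Thus R = 1/(11/25) = 25/11.
Endpoint u = 69/11: the n-th term does not approach 0; divergence by the term test.
When u = 19/11, the terms do not tend to 0, so the series diverges.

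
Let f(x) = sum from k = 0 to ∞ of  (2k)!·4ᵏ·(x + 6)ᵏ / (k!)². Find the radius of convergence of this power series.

R = 1/16

Apply the ratio test: |a_{k+1}| / |a_k| = (2k+1)·(2k+2)/(k+1)² · 4, which tends to 16 as k → ∞.
The series converges when 16 · |x + 6| < 1, giving R = 1/16.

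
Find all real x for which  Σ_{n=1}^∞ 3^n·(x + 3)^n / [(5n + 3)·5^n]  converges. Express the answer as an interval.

Ratio test: |a_{n+1}/a_n| = [(5n + 3)/(5(n+1) + 3)] · 3/5 → 3/5 as n → ∞.
Convergence for |x + 3| · 3/5 < 1, i.e. |x + 3| < 5/3. So R = 5/3.
At x = -4/3: comparison with the harmonic series Σ 1/n shows the series diverges.
At x = -14/3: the terms alternate in sign and decrease monotonically to 0 in absolute value (size ~ c/n), so the alternating series test gives convergence.

[-14/3, -4/3)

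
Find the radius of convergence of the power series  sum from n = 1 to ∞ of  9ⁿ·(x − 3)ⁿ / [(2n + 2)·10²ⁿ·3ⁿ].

R = 100/3

Ratio test: |a_{n+1}/a_n| = [(2n + 2)/(2(n+1) + 2)] · 9/(100·3) → 3/100 as n → ∞.
Thus R = 1/(3/100) = 100/3.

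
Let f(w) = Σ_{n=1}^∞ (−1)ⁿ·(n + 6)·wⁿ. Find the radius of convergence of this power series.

R = 1

By the ratio test, |a_{n+1}/a_n| = ((n+1) + 6)/(n + 6) → 1.
So the series converges when |w| < 1 and diverges when |w| > 1; R = 1.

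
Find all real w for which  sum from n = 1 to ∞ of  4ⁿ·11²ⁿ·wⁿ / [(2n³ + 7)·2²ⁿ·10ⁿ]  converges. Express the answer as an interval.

[-10/121, 10/121]

By the ratio test, |a_{n+1}/a_n| = [(2n³ + 7)/(2(n+1)³ + 7)] · 4·121/(4·10) → 121/10.
Thus R = 1/(121/10) = 10/121.
When w = 10/121, absolute convergence follows by limit comparison with Σ 1/n³.
Check w = -10/121: absolute convergence follows by limit comparison with Σ 1/n³.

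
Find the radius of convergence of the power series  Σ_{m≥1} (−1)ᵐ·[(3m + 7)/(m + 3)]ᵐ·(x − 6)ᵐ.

R = 1/3

Root test: |a_m|^(1/m) = (3m + 7)/(m + 3) → 3.
Thus R = 1/(3) = 1/3.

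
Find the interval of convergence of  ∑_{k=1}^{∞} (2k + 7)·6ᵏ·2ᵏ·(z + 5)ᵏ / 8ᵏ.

Ratio test: |a_{k+1}/a_k| = [(2(k+1) + 7)/(2k + 7)] · 6·2/8 → 3/2 as k → ∞.
The series converges when 3/2 · |z + 5| < 1, giving R = 2/3.
At z = -13/3: the k-th term does not approach 0; divergence by the term test.
When z = -17/3, the terms have absolute value of order k, which does not tend to 0, so the series diverges by the divergence test.

(-17/3, -13/3)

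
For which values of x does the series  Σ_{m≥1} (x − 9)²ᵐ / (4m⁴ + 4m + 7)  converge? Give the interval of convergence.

Apply the ratio test: |a_{m+1}| / |a_m| = (4m⁴ + 4m + 7)/(4(m+1)⁴ + 4(m+1) + 7), which tends to 1 as m → ∞.
Successive powers of (x − 9) differ by 2, so the series converges when |x − 9|² · 1 < 1, i.e. |x − 9| < √(1) = 1. So R = 1.
Check x = 10: the series is dominated by a constant times Σ 1/m⁴, which converges (p = 4 > 1).
When x = 8, the series is dominated by a constant times Σ 1/m⁴, which converges (p = 4 > 1).

[8, 10]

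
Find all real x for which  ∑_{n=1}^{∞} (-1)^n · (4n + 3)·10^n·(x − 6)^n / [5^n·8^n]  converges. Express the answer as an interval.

The ratio of consecutive coefficients is [(4(n+1) + 3)/(4n + 3)] · 10/(5·8) → 1/4.
Hence the series converges for |x − 6| < 1/(1/4) = 4, so the radius of convergence is 4.
Endpoint x = 10: the terms have absolute value of order n, which does not tend to 0, so the series diverges by the divergence test.
At x = 2: the terms have absolute value of order n, which does not tend to 0, so the series diverges by the divergence test.

(2, 10)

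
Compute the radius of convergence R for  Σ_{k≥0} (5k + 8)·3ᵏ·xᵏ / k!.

R = ∞

Apply the ratio test: |a_{k+1}| / |a_k| = (5(k+1) + 8)/(5k + 8) · 3 · 1/(k+1), which tends to 0 as k → ∞.
The limit is 0, so the series converges for all x; R = ∞.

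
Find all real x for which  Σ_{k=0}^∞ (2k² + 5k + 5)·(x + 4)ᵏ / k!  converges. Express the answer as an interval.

(−∞, ∞)

Ratio test: |a_{k+1}/a_k| = (2(k+1)² + 5(k+1) + 5)/(2k² + 5k + 5) · 1/(k+1) → 0 as k → ∞.
The limit is 0, so the series converges for all x; R = ∞.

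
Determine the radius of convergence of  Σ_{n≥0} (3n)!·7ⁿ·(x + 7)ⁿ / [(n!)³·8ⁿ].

R = 8/189

Apply the ratio test: |a_{n+1}| / |a_n| = (3n+1)·(3n+2)·(3n+3)/(n+1)³ · 7/8, which tends to 189/8 as n → ∞.
Hence the series converges for |x + 7| < 1/(189/8) = 8/189, so the radius of convergence is 8/189.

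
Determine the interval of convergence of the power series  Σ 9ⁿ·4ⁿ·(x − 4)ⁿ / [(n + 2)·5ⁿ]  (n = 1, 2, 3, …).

Apply the ratio test: |a_{n+1}| / |a_n| = [(n + 2)/((n+1) + 2)] · 9·4/5, which tends to 36/5 as n → ∞.
Convergence for |x − 4| · 36/5 < 1, i.e. |x − 4| < 5/36. So R = 5/36.
When x = 149/36, the terms behave like c/n; limit comparison with the harmonic series gives divergence.
Check x = 139/36: the terms alternate in sign and decrease monotonically to 0 in absolute value (size ~ c/n), so the alternating series test gives convergence.

[139/36, 149/36)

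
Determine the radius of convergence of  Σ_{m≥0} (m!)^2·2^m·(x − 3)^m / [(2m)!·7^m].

Apply the ratio test: |a_{m+1}| / |a_m| = (m+1)²/[(2m+1)·(2m+2)] · 2/7, which tends to 1/14 as m → ∞.
Convergence for |x − 3| · 1/14 < 1, i.e. |x − 3| < 14. So R = 14.

R = 14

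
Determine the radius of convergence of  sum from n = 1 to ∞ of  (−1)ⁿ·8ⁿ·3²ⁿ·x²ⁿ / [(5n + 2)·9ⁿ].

Ratio test: |a_{n+1}/a_n| = [(5n + 2)/(5(n+1) + 2)] · 8·9/9 → 8 as n → ∞.
Successive powers of x differ by 2, so the series converges when |x|² · 8 < 1, i.e. |x| < √(1/8). So R = √2/4.

R = √2/4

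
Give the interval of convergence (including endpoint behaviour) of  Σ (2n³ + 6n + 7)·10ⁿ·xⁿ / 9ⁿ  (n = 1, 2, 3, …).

The ratio of consecutive coefficients is [(2(n+1)³ + 6(n+1) + 7)/(2n³ + 6n + 7)] · 10/9 → 10/9.
Convergence for |x| · 10/9 < 1, i.e. |x| < 9/10. So R = 9/10.
Check x = 9/10: the terms do not tend to 0, so the series diverges.
Endpoint x = -9/10: the terms have absolute value of order n³, which does not tend to 0, so the series diverges by the divergence test.

(-9/10, 9/10)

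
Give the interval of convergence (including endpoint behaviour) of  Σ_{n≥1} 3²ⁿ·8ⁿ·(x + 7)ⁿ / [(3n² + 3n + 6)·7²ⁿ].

[-553/72, -455/72]

The ratio of consecutive coefficients is [(3n² + 3n + 6)/(3(n+1)² + 3(n+1) + 6)] · 9·8/49 → 72/49.
The series converges when 72/49 · |x + 7| < 1, giving R = 49/72.
When x = -455/72, the series is dominated by a constant times Σ 1/n², which converges (p = 2 > 1).
Endpoint x = -553/72: the terms are on the order of 1/n², so the series converges absolutely by comparison with the p-series (p = 2 > 1).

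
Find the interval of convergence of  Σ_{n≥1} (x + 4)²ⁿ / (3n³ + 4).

[-5, -3]

The ratio of consecutive coefficients is (3n³ + 4)/(3(n+1)³ + 4) → 1.
Writing y = (x + 4)², the series in y has radius 1, so |x + 4| < √(1) = 1 and R = 1.
At x = -3: the terms are on the order of 1/n³, so the series converges absolutely by comparison with the p-series (p = 3 > 1).
When x = -5, the series is dominated by a constant times Σ 1/n³, which converges (p = 3 > 1).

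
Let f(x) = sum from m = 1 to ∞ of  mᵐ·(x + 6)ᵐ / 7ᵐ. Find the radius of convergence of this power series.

Applying the root test, |a_m|^(1/m) = m/7 → ∞.
Since the m-th root of |a_m| is unbounded, the series converges only at x = -6; R = 0.

R = 0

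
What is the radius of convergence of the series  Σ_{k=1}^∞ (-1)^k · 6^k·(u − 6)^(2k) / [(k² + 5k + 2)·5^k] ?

R = √30/6

The ratio of consecutive coefficients is [(k² + 5k + 2)/((k+1)² + 5(k+1) + 2)] · 6/5 → 6/5.
Successive powers of (u − 6) differ by 2, so the series converges when |u − 6|² · 6/5 < 1, i.e. |u − 6| < √(5/6). So R = √30/6.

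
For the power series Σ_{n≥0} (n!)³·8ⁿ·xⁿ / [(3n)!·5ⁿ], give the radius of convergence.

Ratio test: |a_{n+1}/a_n| = (n+1)³/[(3n+1)·(3n+2)·(3n+3)] · 8/5 → 8/135 as n → ∞.
Hence the series converges for |x| < 1/(8/135) = 135/8, so the radius of convergence is 135/8.

R = 135/8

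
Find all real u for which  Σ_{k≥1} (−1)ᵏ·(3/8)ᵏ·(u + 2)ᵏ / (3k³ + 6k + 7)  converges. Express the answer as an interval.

[-14/3, 2/3]

By the ratio test, |a_{k+1}/a_k| = [(3k³ + 6k + 7)/(3(k+1)³ + 6(k+1) + 7)] · 3/8 → 3/8.
Hence the series converges for |u + 2| < 1/(3/8) = 8/3, so the radius of convergence is 8/3.
When u = 2/3, the terms are on the order of 1/k³, so the series converges absolutely by comparison with the p-series (p = 3 > 1).
Endpoint u = -14/3: the terms are on the order of 1/k³, so the series converges absolutely by comparison with the p-series (p = 3 > 1).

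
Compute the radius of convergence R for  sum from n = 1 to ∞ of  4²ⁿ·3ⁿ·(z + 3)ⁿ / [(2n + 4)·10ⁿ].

By the ratio test, |a_{n+1}/a_n| = [(2n + 4)/(2(n+1) + 4)] · 16·3/10 → 24/5.
Convergence for |z + 3| · 24/5 < 1, i.e. |z + 3| < 5/24. So R = 5/24.

R = 5/24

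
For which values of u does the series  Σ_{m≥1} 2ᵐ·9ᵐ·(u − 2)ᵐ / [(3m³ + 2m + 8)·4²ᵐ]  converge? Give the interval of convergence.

[10/9, 26/9]

Apply the ratio test: |a_{m+1}| / |a_m| = [(3m³ + 2m + 8)/(3(m+1)³ + 2(m+1) + 8)] · 2·9/16, which tends to 9/8 as m → ∞.
Thus R = 1/(9/8) = 8/9.
When u = 26/9, the series is dominated by a constant times Σ 1/m³, which converges (p = 3 > 1).
At u = 10/9: absolute convergence follows by limit comparison with Σ 1/m³.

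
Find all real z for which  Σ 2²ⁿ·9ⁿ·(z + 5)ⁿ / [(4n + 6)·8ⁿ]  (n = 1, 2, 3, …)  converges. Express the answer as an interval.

Apply the ratio test: |a_{n+1}| / |a_n| = [(4n + 6)/(4(n+1) + 6)] · 4·9/8, which tends to 9/2 as n → ∞.
Thus R = 1/(9/2) = 2/9.
Check z = -43/9: the terms behave like c/n; limit comparison with the harmonic series gives divergence.
Check z = -47/9: convergence follows from the alternating series test (terms decrease monotonically to 0).

[-47/9, -43/9)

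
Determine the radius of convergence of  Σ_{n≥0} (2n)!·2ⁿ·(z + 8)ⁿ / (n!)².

R = 1/8

By the ratio test, |a_{n+1}/a_n| = (2n+1)·(2n+2)/(n+1)² · 2 → 8.
Thus R = 1/(8) = 1/8.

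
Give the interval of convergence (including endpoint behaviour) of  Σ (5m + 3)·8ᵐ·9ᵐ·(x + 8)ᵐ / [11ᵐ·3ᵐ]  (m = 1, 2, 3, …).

(-203/24, -181/24)

Ratio test: |a_{m+1}/a_m| = [(5(m+1) + 3)/(5m + 3)] · 8·9/(11·3) → 24/11 as m → ∞.
The series converges when 24/11 · |x + 8| < 1, giving R = 11/24.
At x = -181/24: the m-th term does not approach 0; divergence by the term test.
At x = -203/24: the m-th term does not approach 0; divergence by the term test.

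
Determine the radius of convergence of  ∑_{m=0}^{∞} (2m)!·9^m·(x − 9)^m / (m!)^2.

Apply the ratio test: |a_{m+1}| / |a_m| = (2m+1)·(2m+2)/(m+1)² · 9, which tends to 36 as m → ∞.
Thus R = 1/(36) = 1/36.

R = 1/36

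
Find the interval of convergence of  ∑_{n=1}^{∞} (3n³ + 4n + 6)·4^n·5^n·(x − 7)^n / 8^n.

Apply the ratio test: |a_{n+1}| / |a_n| = [(3(n+1)³ + 4(n+1) + 6)/(3n³ + 4n + 6)] · 4·5/8, which tends to 5/2 as n → ∞.
Hence the series converges for |x − 7| < 1/(5/2) = 2/5, so the radius of convergence is 2/5.
At x = 37/5: the terms have absolute value of order n³, which does not tend to 0, so the series diverges by the divergence test.
Endpoint x = 33/5: the n-th term does not approach 0; divergence by the term test.

(33/5, 37/5)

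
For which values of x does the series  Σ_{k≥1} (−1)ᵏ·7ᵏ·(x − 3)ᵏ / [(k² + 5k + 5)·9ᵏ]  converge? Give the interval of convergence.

[12/7, 30/7]

Ratio test: |a_{k+1}/a_k| = [(k² + 5k + 5)/((k+1)² + 5(k+1) + 5)] · 7/9 → 7/9 as k → ∞.
The series converges when 7/9 · |x − 3| < 1, giving R = 9/7.
Check x = 30/7: the terms are on the order of 1/k², so the series converges absolutely by comparison with the p-series (p = 2 > 1).
At x = 12/7: the series is dominated by a constant times Σ 1/k², which converges (p = 2 > 1).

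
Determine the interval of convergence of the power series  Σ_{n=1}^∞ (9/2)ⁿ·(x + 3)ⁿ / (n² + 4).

[-29/9, -25/9]

Apply the ratio test: |a_{n+1}| / |a_n| = [(n² + 4)/((n+1)² + 4)] · 9/2, which tends to 9/2 as n → ∞.
Convergence for |x + 3| · 9/2 < 1, i.e. |x + 3| < 2/9. So R = 2/9.
Endpoint x = -25/9: the series is dominated by a constant times Σ 1/n², which converges (p = 2 > 1).
Check x = -29/9: the series is dominated by a constant times Σ 1/n², which converges (p = 2 > 1).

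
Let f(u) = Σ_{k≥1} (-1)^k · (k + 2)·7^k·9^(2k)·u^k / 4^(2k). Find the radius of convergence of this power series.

R = 16/567

Ratio test: |a_{k+1}/a_k| = [((k+1) + 2)/(k + 2)] · 7·81/16 → 567/16 as k → ∞.
Convergence for |u| · 567/16 < 1, i.e. |u| < 16/567. So R = 16/567.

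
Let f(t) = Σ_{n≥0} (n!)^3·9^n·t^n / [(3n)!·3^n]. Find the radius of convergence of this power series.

By the ratio test, |a_{n+1}/a_n| = (n+1)³/[(3n+1)·(3n+2)·(3n+3)] · 9/3 → 1/9.
Thus R = 1/(1/9) = 9.

R = 9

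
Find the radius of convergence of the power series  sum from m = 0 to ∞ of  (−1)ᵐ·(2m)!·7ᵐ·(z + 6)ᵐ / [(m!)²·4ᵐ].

Apply the ratio test: |a_{m+1}| / |a_m| = (2m+1)·(2m+2)/(m+1)² · 7/4, which tends to 7 as m → ∞.
Hence the series converges for |z + 6| < 1/(7) = 1/7, so the radius of convergence is 1/7.

R = 1/7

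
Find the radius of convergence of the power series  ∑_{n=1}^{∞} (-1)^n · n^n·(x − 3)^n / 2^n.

Root test: |a_n|^(1/n) = n/2 → ∞.
Since the n-th root of |a_n| is unbounded, the series converges only at x = 3; R = 0.

R = 0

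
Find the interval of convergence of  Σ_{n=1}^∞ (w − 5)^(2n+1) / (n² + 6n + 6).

[4, 6]

Ratio test: |a_{n+1}/a_n| = (n² + 6n + 6)/((n+1)² + 6(n+1) + 6) → 1 as n → ∞.
Writing y = (w − 5)², the series in y has radius 1, so |w − 5| < √(1) = 1 and R = 1.
At w = 6: the series is dominated by a constant times Σ 1/n², which converges (p = 2 > 1).
When w = 4, absolute convergence follows by limit comparison with Σ 1/n².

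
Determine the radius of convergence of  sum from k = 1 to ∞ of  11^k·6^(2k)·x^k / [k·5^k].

Ratio test: |a_{k+1}/a_k| = [k/(k+1)] · 11·36/5 → 396/5 as k → ∞.
Hence the series converges for |x| < 1/(396/5) = 5/396, so the radius of convergence is 5/396.

R = 5/396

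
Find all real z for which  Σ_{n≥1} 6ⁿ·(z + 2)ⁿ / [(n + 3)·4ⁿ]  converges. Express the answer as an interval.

The ratio of consecutive coefficients is [(n + 3)/((n+1) + 3)] · 6/4 → 3/2.
Hence the series converges for |z + 2| < 1/(3/2) = 2/3, so the radius of convergence is 2/3.
Check z = -4/3: the terms behave like c/n; limit comparison with the harmonic series gives divergence.
Check z = -8/3: convergence follows from the alternating series test (terms decrease monotonically to 0).

[-8/3, -4/3)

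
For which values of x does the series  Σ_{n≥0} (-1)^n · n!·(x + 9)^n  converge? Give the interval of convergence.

By the ratio test, |a_{n+1}/a_n| = (n+1) → ∞.
Since the ratio → ∞, the series diverges for every x ≠ -9, and R = 0.

{-9}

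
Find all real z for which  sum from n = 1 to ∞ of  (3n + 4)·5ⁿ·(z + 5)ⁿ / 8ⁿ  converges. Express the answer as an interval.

Ratio test: |a_{n+1}/a_n| = [(3(n+1) + 4)/(3n + 4)] · 5/8 → 5/8 as n → ∞.
Hence the series converges for |z + 5| < 1/(5/8) = 8/5, so the radius of convergence is 8/5.
At z = -17/5: the n-th term does not approach 0; divergence by the term test.
When z = -33/5, the n-th term does not approach 0; divergence by the term test.

(-33/5, -17/5)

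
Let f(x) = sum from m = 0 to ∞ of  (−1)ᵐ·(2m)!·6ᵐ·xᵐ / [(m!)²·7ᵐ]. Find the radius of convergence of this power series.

R = 7/24

The ratio of consecutive coefficients is (2m+1)·(2m+2)/(m+1)² · 6/7 → 24/7.
The series converges when 24/7 · |x| < 1, giving R = 7/24.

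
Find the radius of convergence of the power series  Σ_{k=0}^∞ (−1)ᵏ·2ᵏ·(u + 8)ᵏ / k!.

R = ∞

Ratio test: |a_{k+1}/a_k| = 2 · 1/(k+1) → 0 as k → ∞.
The limit is 0, so the series converges for all u; R = ∞.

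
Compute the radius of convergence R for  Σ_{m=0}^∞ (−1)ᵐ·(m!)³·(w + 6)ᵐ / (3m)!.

The ratio of consecutive coefficients is (m+1)³/[(3m+1)·(3m+2)·(3m+3)] → 1/27.
The series converges when 1/27 · |w + 6| < 1, giving R = 27.

R = 27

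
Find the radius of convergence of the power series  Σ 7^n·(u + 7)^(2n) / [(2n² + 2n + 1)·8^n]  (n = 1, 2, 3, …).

R = 2√14/7

The ratio of consecutive coefficients is [(2n² + 2n + 1)/(2(n+1)² + 2(n+1) + 1)] · 7/8 → 7/8.
Successive powers of (u + 7) differ by 2, so the series converges when |u + 7|² · 7/8 < 1, i.e. |u + 7| < √(8/7). So R = 2√14/7.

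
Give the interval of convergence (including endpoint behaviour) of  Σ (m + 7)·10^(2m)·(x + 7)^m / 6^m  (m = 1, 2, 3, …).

(-353/50, -347/50)

The ratio of consecutive coefficients is [((m+1) + 7)/(m + 7)] · 100/6 → 50/3.
Thus R = 1/(50/3) = 3/50.
Check x = -347/50: the terms do not tend to 0, so the series diverges.
Check x = -353/50: the m-th term does not approach 0; divergence by the term test.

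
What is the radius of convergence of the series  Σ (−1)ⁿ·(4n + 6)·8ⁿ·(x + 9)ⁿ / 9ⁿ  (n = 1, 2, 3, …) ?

Ratio test: |a_{n+1}/a_n| = [(4(n+1) + 6)/(4n + 6)] · 8/9 → 8/9 as n → ∞.
The series converges when 8/9 · |x + 9| < 1, giving R = 9/8.

R = 9/8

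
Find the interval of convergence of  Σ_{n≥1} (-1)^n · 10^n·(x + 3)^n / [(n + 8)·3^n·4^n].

(-21/5, -9/5]

The ratio of consecutive coefficients is [(n + 8)/((n+1) + 8)] · 10/(3·4) → 5/6.
Thus R = 1/(5/6) = 6/5.
When x = -9/5, convergence follows from the alternating series test (terms decrease monotonically to 0).
Endpoint x = -21/5: the terms behave like c/n; limit comparison with the harmonic series gives divergence.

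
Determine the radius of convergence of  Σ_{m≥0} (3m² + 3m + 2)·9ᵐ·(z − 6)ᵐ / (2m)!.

R = ∞

By the ratio test, |a_{m+1}/a_m| = (3(m+1)² + 3(m+1) + 2)/(3m² + 3m + 2) · 9 · 1/[(2m+1)·(2m+2)] → 0.
The limit is 0, so the series converges for all z; R = ∞.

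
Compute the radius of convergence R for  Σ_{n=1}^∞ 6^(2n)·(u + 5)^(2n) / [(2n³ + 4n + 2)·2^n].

R = √2/6

Ratio test: |a_{n+1}/a_n| = [(2n³ + 4n + 2)/(2(n+1)³ + 4(n+1) + 2)] · 36/2 → 18 as n → ∞.
Writing y = (u + 5)², the series in y has radius 1/18, so |u + 5| < √(1/18) and R = √2/6.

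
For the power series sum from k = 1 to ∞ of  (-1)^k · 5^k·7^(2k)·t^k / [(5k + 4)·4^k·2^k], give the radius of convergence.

Ratio test: |a_{k+1}/a_k| = [(5k + 4)/(5(k+1) + 4)] · 5·49/(4·2) → 245/8 as k → ∞.
Convergence for |t| · 245/8 < 1, i.e. |t| < 8/245. So R = 8/245.

R = 8/245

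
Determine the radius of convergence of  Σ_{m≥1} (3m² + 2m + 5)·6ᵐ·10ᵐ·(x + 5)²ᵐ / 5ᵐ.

The ratio of consecutive coefficients is [(3(m+1)² + 2(m+1) + 5)/(3m² + 2m + 5)] · 6·10/5 → 12.
Successive powers of (x + 5) differ by 2, so the series converges when |x + 5|² · 12 < 1, i.e. |x + 5| < √(1/12). So R = √3/6.

R = √3/6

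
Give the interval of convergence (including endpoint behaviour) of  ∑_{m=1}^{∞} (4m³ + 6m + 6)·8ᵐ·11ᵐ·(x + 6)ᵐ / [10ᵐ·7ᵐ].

(-299/44, -229/44)

By the ratio test, |a_{m+1}/a_m| = [(4(m+1)³ + 6(m+1) + 6)/(4m³ + 6m + 6)] · 8·11/(10·7) → 44/35.
Convergence for |x + 6| · 44/35 < 1, i.e. |x + 6| < 35/44. So R = 35/44.
Check x = -229/44: the m-th term does not approach 0; divergence by the term test.
When x = -299/44, the m-th term does not approach 0; divergence by the term test.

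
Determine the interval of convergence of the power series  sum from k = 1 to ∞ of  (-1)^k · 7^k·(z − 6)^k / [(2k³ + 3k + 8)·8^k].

[34/7, 50/7]

By the ratio test, |a_{k+1}/a_k| = [(2k³ + 3k + 8)/(2(k+1)³ + 3(k+1) + 8)] · 7/8 → 7/8.
Thus R = 1/(7/8) = 8/7.
When z = 50/7, the terms are on the order of 1/k³, so the series converges absolutely by comparison with the p-series (p = 3 > 1).
When z = 34/7, absolute convergence follows by limit comparison with Σ 1/k³.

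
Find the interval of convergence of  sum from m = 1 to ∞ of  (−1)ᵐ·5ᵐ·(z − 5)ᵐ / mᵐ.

Applying the root test, |a_m|^(1/m) = 5/m → 0.
The limit is 0 for every z, so R = ∞.

(−∞, ∞)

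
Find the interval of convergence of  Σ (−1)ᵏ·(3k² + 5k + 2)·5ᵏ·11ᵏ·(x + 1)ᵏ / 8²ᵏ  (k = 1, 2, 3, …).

(-119/55, 9/55)

The ratio of consecutive coefficients is [(3(k+1)² + 5(k+1) + 2)/(3k² + 5k + 2)] · 5·11/64 → 55/64.
The series converges when 55/64 · |x + 1| < 1, giving R = 64/55.
Endpoint x = 9/55: the terms have absolute value of order k², which does not tend to 0, so the series diverges by the divergence test.
Check x = -119/55: the k-th term does not approach 0; divergence by the term test.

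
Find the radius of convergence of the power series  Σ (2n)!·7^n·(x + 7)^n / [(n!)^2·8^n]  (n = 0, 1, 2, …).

R = 2/7

Apply the ratio test: |a_{n+1}| / |a_n| = (2n+1)·(2n+2)/(n+1)² · 7/8, which tends to 7/2 as n → ∞.
Hence the series converges for |x + 7| < 1/(7/2) = 2/7, so the radius of convergence is 2/7.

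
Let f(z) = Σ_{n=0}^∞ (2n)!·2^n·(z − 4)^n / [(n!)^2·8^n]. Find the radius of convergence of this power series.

The ratio of consecutive coefficients is (2n+1)·(2n+2)/(n+1)² · 2/8 → 1.
Hence R = 1.

R = 1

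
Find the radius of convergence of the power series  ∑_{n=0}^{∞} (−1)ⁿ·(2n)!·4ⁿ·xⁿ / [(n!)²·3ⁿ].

R = 3/16

The ratio of consecutive coefficients is (2n+1)·(2n+2)/(n+1)² · 4/3 → 16/3.
Hence the series converges for |x| < 1/(16/3) = 3/16, so the radius of convergence is 3/16.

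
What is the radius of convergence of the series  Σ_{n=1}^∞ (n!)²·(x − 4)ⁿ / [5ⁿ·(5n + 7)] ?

Apply the ratio test: |a_{n+1}| / |a_n| = (n+1)² · 1/5 · (5n + 7)/(5(n+1) + 7), which tends to ∞ as n → ∞.
The terms grow without bound for any (x − 4) ≠ 0, so R = 0 (convergence only at x = 4).

R = 0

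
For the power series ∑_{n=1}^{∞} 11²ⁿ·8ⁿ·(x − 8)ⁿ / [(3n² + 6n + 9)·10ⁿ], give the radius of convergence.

R = 5/484

The ratio of consecutive coefficients is [(3n² + 6n + 9)/(3(n+1)² + 6(n+1) + 9)] · 121·8/10 → 484/5.
Convergence for |x − 8| · 484/5 < 1, i.e. |x − 8| < 5/484. So R = 5/484.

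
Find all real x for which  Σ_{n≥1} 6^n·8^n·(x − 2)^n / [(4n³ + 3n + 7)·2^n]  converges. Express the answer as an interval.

The ratio of consecutive coefficients is [(4n³ + 3n + 7)/(4(n+1)³ + 3(n+1) + 7)] · 6·8/2 → 24.
Thus R = 1/(24) = 1/24.
When x = 49/24, the terms are on the order of 1/n³, so the series converges absolutely by comparison with the p-series (p = 3 > 1).
At x = 47/24: absolute convergence follows by limit comparison with Σ 1/n³.

[47/24, 49/24]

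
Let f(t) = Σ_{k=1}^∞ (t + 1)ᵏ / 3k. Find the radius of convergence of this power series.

R = 1

By the ratio test, |a_{k+1}/a_k| = 3k/3(k+1) → 1.
Hence R = 1.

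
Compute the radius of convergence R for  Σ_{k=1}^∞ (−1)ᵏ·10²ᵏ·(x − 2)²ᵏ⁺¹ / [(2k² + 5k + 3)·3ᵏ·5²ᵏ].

R = √3/2

Ratio test: |a_{k+1}/a_k| = [(2k² + 5k + 3)/(2(k+1)² + 5(k+1) + 3)] · 100/(3·25) → 4/3 as k → ∞.
Since the exponent of (x − 2) increases by 2 each term, convergence requires |x − 2|² < 3/4, hence R = √3/2.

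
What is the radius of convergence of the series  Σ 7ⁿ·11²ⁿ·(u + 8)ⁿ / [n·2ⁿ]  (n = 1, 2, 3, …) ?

R = 2/847

By the ratio test, |a_{n+1}/a_n| = [n/(n+1)] · 7·121/2 → 847/2.
Thus R = 1/(847/2) = 2/847.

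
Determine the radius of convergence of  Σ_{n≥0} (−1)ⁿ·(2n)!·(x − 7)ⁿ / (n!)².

Apply the ratio test: |a_{n+1}| / |a_n| = (2n+1)·(2n+2)/(n+1)², which tends to 4 as n → ∞.
Thus R = 1/(4) = 1/4.

R = 1/4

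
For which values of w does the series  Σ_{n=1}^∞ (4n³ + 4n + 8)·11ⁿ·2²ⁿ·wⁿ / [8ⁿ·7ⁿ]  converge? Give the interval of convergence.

(-14/11, 14/11)

Apply the ratio test: |a_{n+1}| / |a_n| = [(4(n+1)³ + 4(n+1) + 8)/(4n³ + 4n + 8)] · 11·4/(8·7), which tends to 11/14 as n → ∞.
Hence the series converges for |w| < 1/(11/14) = 14/11, so the radius of convergence is 14/11.
Endpoint w = 14/11: the terms do not tend to 0, so the series diverges.
Check w = -14/11: the terms do not tend to 0, so the series diverges.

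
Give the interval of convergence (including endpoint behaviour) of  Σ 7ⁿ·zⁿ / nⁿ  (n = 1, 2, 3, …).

Root test: |a_n|^(1/n) = 7/n → 0.
The limit is 0 for every z, so R = ∞.

(−∞, ∞)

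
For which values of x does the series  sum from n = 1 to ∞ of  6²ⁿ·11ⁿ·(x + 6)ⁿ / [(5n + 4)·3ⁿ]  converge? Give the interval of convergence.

[-793/132, -791/132)

The ratio of consecutive coefficients is [(5n + 4)/(5(n+1) + 4)] · 36·11/3 → 132.
The series converges when 132 · |x + 6| < 1, giving R = 1/132.
When x = -791/132, comparison with the harmonic series Σ 1/n shows the series diverges.
At x = -793/132: convergence follows from the alternating series test (terms decrease monotonically to 0).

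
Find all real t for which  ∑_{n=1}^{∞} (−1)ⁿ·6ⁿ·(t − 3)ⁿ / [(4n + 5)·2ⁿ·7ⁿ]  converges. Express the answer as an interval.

(2/3, 16/3]

The ratio of consecutive coefficients is [(4n + 5)/(4(n+1) + 5)] · 6/(2·7) → 3/7.
Thus R = 1/(3/7) = 7/3.
When t = 16/3, an alternating series whose terms decrease to 0 in absolute value, so it converges by the Leibniz criterion.
Check t = 2/3: comparison with the harmonic series Σ 1/n shows the series diverges.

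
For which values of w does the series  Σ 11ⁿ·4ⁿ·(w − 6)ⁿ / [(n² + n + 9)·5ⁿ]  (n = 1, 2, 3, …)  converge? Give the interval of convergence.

[259/44, 269/44]

The ratio of consecutive coefficients is [(n² + n + 9)/((n+1)² + (n+1) + 9)] · 11·4/5 → 44/5.
Hence the series converges for |w − 6| < 1/(44/5) = 5/44, so the radius of convergence is 5/44.
Endpoint w = 269/44: the series is dominated by a constant times Σ 1/n², which converges (p = 2 > 1).
Check w = 259/44: absolute convergence follows by limit comparison with Σ 1/n².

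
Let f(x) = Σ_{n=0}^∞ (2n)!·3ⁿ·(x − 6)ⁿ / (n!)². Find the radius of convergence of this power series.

By the ratio test, |a_{n+1}/a_n| = (2n+1)·(2n+2)/(n+1)² · 3 → 12.
Convergence for |x − 6| · 12 < 1, i.e. |x − 6| < 1/12. So R = 1/12.

R = 1/12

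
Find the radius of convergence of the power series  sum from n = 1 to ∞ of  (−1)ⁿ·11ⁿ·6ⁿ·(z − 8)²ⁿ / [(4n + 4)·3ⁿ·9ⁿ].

R = 3√22/22

Ratio test: |a_{n+1}/a_n| = [(4n + 4)/(4(n+1) + 4)] · 11·6/(3·9) → 22/9 as n → ∞.
Writing y = (z − 8)², the series in y has radius 9/22, so |z − 8| < √(9/22) and R = 3√22/22.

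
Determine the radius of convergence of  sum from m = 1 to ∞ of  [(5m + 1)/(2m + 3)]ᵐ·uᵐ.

Applying the root test, |a_m|^(1/m) = (5m + 1)/(2m + 3) → 5/2.
Hence the series converges for |u| < 1/(5/2) = 2/5, so the radius of convergence is 2/5.

R = 2/5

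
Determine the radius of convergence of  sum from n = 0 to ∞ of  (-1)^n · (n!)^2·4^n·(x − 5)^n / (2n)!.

Apply the ratio test: |a_{n+1}| / |a_n| = (n+1)²/[(2n+1)·(2n+2)] · 4, which tends to 1 as n → ∞.
Hence R = 1.

R = 1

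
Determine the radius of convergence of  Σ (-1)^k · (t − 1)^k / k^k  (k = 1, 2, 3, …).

By the Cauchy root test, |a_k|^(1/k) = 1/k → 0.
The limit is 0 for every t, so R = ∞.

R = ∞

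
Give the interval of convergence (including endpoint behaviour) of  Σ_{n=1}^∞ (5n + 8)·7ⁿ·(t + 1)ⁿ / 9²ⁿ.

(-88/7, 74/7)

By the ratio test, |a_{n+1}/a_n| = [(5(n+1) + 8)/(5n + 8)] · 7/81 → 7/81.
Hence the series converges for |t + 1| < 1/(7/81) = 81/7, so the radius of convergence is 81/7.
Endpoint t = 74/7: the terms do not tend to 0, so the series diverges.
Endpoint t = -88/7: the n-th term does not approach 0; divergence by the term test.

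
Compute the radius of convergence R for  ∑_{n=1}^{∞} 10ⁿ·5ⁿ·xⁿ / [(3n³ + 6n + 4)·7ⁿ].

The ratio of consecutive coefficients is [(3n³ + 6n + 4)/(3(n+1)³ + 6(n+1) + 4)] · 10·5/7 → 50/7.
The series converges when 50/7 · |x| < 1, giving R = 7/50.

R = 7/50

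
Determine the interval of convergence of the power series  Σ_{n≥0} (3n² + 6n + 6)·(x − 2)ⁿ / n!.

By the ratio test, |a_{n+1}/a_n| = (3(n+1)² + 6(n+1) + 6)/(3n² + 6n + 6) · 1/(n+1) → 0.
The limit is 0, so the series converges for all x; R = ∞.

(−∞, ∞)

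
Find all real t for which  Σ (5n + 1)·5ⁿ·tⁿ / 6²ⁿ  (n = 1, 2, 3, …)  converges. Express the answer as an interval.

(-36/5, 36/5)

By the ratio test, |a_{n+1}/a_n| = [(5(n+1) + 1)/(5n + 1)] · 5/36 → 5/36.
Convergence for |t| · 5/36 < 1, i.e. |t| < 36/5. So R = 36/5.
When t = 36/5, the terms do not tend to 0, so the series diverges.
At t = -36/5: the n-th term does not approach 0; divergence by the term test.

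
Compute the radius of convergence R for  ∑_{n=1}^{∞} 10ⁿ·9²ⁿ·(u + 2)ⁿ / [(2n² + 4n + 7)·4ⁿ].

Ratio test: |a_{n+1}/a_n| = [(2n² + 4n + 7)/(2(n+1)² + 4(n+1) + 7)] · 10·81/4 → 405/2 as n → ∞.
Convergence for |u + 2| · 405/2 < 1, i.e. |u + 2| < 2/405. So R = 2/405.

R = 2/405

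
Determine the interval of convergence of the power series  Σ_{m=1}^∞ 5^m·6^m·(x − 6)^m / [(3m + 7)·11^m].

By the ratio test, |a_{m+1}/a_m| = [(3m + 7)/(3(m+1) + 7)] · 5·6/11 → 30/11.
Hence the series converges for |x − 6| < 1/(30/11) = 11/30, so the radius of convergence is 11/30.
Check x = 191/30: the terms are asymptotic to a nonzero constant times 1/m, so the series diverges by limit comparison with Σ 1/m.
Check x = 169/30: convergence follows from the alternating series test (terms decrease monotonically to 0).

[169/30, 191/30)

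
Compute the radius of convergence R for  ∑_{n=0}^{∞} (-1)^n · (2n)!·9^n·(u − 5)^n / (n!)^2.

R = 1/36

The ratio of consecutive coefficients is (2n+1)·(2n+2)/(n+1)² · 9 → 36.
The series converges when 36 · |u − 5| < 1, giving R = 1/36.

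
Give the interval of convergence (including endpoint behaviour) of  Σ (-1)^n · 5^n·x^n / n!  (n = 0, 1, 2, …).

Ratio test: |a_{n+1}/a_n| = 5 · 1/(n+1) → 0 as n → ∞.
Since the limit is 0 < 1 for every x, the series converges on all of ℝ and R = ∞.

(−∞, ∞)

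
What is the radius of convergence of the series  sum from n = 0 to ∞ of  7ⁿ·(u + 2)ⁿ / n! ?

The ratio of consecutive coefficients is 7 · 1/(n+1) → 0.
The ratio tends to 0 regardless of u, hence R = ∞.

R = ∞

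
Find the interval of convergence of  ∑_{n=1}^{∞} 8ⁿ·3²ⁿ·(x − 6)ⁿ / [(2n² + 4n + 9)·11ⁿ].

[421/72, 443/72]

Apply the ratio test: |a_{n+1}| / |a_n| = [(2n² + 4n + 9)/(2(n+1)² + 4(n+1) + 9)] · 8·9/11, which tends to 72/11 as n → ∞.
Thus R = 1/(72/11) = 11/72.
Endpoint x = 443/72: absolute convergence follows by limit comparison with Σ 1/n².
When x = 421/72, the series is dominated by a constant times Σ 1/n², which converges (p = 2 > 1).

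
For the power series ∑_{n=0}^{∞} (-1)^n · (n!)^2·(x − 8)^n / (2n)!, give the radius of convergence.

R = 4

The ratio of consecutive coefficients is (n+1)²/[(2n+1)·(2n+2)] → 1/4.
Thus R = 1/(1/4) = 4.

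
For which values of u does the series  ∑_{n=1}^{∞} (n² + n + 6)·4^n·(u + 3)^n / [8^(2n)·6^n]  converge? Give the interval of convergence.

(-99, 93)

Apply the ratio test: |a_{n+1}| / |a_n| = [((n+1)² + (n+1) + 6)/(n² + n + 6)] · 4/(64·6), which tends to 1/96 as n → ∞.
Hence the series converges for |u + 3| < 1/(1/96) = 96, so the radius of convergence is 96.
When u = 93, the terms do not tend to 0, so the series diverges.
Endpoint u = -99: the terms have absolute value of order n², which does not tend to 0, so the series diverges by the divergence test.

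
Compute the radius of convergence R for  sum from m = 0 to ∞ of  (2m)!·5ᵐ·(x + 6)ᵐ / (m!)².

The ratio of consecutive coefficients is (2m+1)·(2m+2)/(m+1)² · 5 → 20.
The series converges when 20 · |x + 6| < 1, giving R = 1/20.

R = 1/20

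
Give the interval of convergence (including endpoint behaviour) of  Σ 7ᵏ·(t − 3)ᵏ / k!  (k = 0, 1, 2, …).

The ratio of consecutive coefficients is 7 · 1/(k+1) → 0.
Since the limit is 0 < 1 for every t, the series converges on all of ℝ and R = ∞.

(−∞, ∞)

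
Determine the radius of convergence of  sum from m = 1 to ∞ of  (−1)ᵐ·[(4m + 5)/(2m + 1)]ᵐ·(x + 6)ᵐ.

Applying the root test, |a_m|^(1/m) = (4m + 5)/(2m + 1) → 2.
The series converges when 2 · |x + 6| < 1, giving R = 1/2.

R = 1/2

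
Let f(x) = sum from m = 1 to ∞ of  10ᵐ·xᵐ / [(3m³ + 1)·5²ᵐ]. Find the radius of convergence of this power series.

Ratio test: |a_{m+1}/a_m| = [(3m³ + 1)/(3(m+1)³ + 1)] · 10/25 → 2/5 as m → ∞.
Hence the series converges for |x| < 1/(2/5) = 5/2, so the radius of convergence is 5/2.

R = 5/2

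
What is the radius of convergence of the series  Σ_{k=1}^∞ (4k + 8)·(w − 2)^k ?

R = 1

Ratio test: |a_{k+1}/a_k| = (4(k+1) + 8)/(4k + 8) → 1 as k → ∞.
Hence R = 1.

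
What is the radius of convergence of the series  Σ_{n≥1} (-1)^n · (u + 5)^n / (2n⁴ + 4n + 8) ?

R = 1

Apply the ratio test: |a_{n+1}| / |a_n| = (2n⁴ + 4n + 8)/(2(n+1)⁴ + 4(n+1) + 8), which tends to 1 as n → ∞.
Hence R = 1.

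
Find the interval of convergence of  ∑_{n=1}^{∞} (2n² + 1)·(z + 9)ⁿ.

(-10, -8)

By the ratio test, |a_{n+1}/a_n| = (2(n+1)² + 1)/(2n² + 1) → 1.
Hence R = 1.
Check z = -8: the terms have absolute value of order n², which does not tend to 0, so the series diverges by the divergence test.
When z = -10, the terms do not tend to 0, so the series diverges.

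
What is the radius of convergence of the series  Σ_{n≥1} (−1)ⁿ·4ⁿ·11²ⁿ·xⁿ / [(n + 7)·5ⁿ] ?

R = 5/484

The ratio of consecutive coefficients is [(n + 7)/((n+1) + 7)] · 4·121/5 → 484/5.
The series converges when 484/5 · |x| < 1, giving R = 5/484.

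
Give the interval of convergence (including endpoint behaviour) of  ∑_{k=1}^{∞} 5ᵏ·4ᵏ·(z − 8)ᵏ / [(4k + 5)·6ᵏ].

[77/10, 83/10)

Apply the ratio test: |a_{k+1}| / |a_k| = [(4k + 5)/(4(k+1) + 5)] · 5·4/6, which tends to 10/3 as k → ∞.
Convergence for |z − 8| · 10/3 < 1, i.e. |z − 8| < 3/10. So R = 3/10.
Check z = 83/10: the terms behave like c/k; limit comparison with the harmonic series gives divergence.
When z = 77/10, the terms alternate in sign and decrease monotonically to 0 in absolute value (size ~ c/k), so the alternating series test gives convergence.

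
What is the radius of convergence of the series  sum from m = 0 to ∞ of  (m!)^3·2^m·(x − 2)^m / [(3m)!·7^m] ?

Ratio test: |a_{m+1}/a_m| = (m+1)³/[(3m+1)·(3m+2)·(3m+3)] · 2/7 → 2/189 as m → ∞.
Hence the series converges for |x − 2| < 1/(2/189) = 189/2, so the radius of convergence is 189/2.

R = 189/2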